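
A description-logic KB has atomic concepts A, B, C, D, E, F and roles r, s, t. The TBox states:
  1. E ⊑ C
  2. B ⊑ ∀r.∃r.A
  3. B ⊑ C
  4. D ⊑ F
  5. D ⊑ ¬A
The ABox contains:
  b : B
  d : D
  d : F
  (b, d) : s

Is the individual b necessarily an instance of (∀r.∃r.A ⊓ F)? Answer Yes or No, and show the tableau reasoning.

1. b : (∀r.∃r.A ⊓ F)?  L(b) = {B} ∪ {(∃r.∀r.¬A ⊔ ¬F)}
   apply at b: B⊑∀r.∃r.A; B⊑C
   open: L(b) ⊇ {B, C, ¬D, ¬F, ∀r.∃r.A} — b ∉ (∀r.∃r.A ⊓ F) possible
2. Hence b : (∀r.∃r.A ⊓ F): not entailed.

No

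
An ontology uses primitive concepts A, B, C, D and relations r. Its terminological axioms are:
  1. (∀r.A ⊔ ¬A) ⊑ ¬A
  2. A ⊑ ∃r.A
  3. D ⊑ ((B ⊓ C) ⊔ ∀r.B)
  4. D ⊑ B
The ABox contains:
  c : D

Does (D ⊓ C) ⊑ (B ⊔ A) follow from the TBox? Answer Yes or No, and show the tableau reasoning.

Yes

1. (D ⊓ C) ⊑ (B ⊔ A)  ⇔  ((D ⊓ C) ⊓ (¬B ⊓ ¬A)) unsat w.r.t. T
   all branches close; clash {B, ¬B} at x₀
2. Hence (D ⊓ C) ⊑ (B ⊔ A): entailed.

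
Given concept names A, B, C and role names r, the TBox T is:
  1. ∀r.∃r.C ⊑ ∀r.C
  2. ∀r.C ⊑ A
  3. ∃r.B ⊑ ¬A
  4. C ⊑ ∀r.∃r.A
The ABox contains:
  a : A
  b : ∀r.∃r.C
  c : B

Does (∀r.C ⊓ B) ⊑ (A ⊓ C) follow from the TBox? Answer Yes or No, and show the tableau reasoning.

1. (∀r.C ⊓ B) ⊑ (A ⊓ C)  ⇔  ((∀r.C ⊓ B) ⊓ (¬A ⊔ ¬C)) unsat w.r.t. T
   apply at x₀: ∀r.C⊑A
   open: L(x₀) ⊇ {A, B, ¬C, ∀r.C, ∀r.¬B}
2. Hence (∀r.C ⊓ B) ⊑ (A ⊓ C): not entailed.

No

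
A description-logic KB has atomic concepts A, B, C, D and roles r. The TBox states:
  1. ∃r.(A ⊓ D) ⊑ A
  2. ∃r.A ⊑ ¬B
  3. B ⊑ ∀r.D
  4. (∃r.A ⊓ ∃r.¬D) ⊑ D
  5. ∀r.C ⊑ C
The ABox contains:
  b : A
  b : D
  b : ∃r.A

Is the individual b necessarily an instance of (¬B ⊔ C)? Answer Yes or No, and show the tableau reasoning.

1. b : (¬B ⊔ C)?  L(b) = {A, D, ∃r.A} ∪ {(B ⊓ ¬C)}
   clash {B, ¬B} at b — b ∈ (¬B ⊔ C)
2. Hence b : (¬B ⊔ C): entailed.

Yes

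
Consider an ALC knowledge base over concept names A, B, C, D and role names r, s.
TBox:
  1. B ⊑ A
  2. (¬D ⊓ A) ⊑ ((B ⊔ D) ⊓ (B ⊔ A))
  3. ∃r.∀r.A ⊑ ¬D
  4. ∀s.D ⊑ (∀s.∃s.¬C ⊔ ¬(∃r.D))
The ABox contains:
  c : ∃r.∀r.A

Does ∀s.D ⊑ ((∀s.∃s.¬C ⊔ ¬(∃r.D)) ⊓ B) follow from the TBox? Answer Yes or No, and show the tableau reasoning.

1. ∀s.D ⊑ ((∀s.∃s.¬C ⊔ ¬(∃r.D)) ⊓ B)  ⇔  (∀s.D ⊓ ((∃s.∀s.C ⊓ ∃r.D) ⊔ ¬B)) unsat w.r.t. T
   apply at x₀: ∀s.D⊑(∀s.∃s.¬C ⊔ ¬(∃r.D))
   open: L(x₀) ⊇ {D, ¬B, ∀r.∃r.¬A, ∀s.D, ∀s.∃s.¬C}
2. Hence ∀s.D ⊑ ((∀s.∃s.¬C ⊔ ¬(∃r.D)) ⊓ B): not entailed.

No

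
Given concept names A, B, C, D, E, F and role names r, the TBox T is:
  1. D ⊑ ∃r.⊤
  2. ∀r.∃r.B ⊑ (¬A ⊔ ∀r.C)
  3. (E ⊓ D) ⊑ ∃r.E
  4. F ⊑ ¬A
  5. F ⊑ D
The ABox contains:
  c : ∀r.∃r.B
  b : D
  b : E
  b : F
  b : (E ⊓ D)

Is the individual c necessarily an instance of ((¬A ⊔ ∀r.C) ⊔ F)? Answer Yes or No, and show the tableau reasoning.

1. c : ((¬A ⊔ ∀r.C) ⊔ F)?  L(c) = {∀r.∃r.B} ∪ {((A ⊓ ∃r.¬C) ⊓ ¬F)}
   clash {C, ¬C} at an ∃-successor — c ∈ ((¬A ⊔ ∀r.C) ⊔ F)
2. Hence c : ((¬A ⊔ ∀r.C) ⊔ F): entailed.

Yes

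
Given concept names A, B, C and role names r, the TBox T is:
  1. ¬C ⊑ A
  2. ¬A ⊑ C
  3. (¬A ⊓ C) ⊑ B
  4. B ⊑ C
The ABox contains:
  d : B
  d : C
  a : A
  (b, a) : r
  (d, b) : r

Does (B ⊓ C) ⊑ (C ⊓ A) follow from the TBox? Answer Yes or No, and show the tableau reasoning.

No

1. (B ⊓ C) ⊑ (C ⊓ A)  ⇔  ((B ⊓ C) ⊓ (¬C ⊔ ¬A)) unsat w.r.t. T
   open: L(x₀) ⊇ {B, C, ¬A}
2. Hence (B ⊓ C) ⊑ (C ⊓ A): not entailed.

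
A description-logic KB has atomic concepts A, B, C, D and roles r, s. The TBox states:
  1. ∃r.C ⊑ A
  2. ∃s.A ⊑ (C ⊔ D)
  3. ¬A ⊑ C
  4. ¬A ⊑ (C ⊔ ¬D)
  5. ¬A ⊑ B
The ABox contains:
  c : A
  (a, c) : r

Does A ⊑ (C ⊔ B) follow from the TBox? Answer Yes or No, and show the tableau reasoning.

No

1. A ⊑ (C ⊔ B)  ⇔  (A ⊓ (¬C ⊓ ¬B)) unsat w.r.t. T
   open: L(x₀) ⊇ {A, ¬B, ¬C, ∀s.¬A}
2. Hence A ⊑ (C ⊔ B): not entailed.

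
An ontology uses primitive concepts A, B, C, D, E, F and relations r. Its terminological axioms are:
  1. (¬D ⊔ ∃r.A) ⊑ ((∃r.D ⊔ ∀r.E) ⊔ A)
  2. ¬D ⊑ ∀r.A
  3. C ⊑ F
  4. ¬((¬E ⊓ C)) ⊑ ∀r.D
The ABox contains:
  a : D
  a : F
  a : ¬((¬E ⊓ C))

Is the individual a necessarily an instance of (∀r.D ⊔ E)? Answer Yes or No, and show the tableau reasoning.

1. a : (∀r.D ⊔ E)?  L(a) = {D, F, ¬((¬E ⊓ C))} ∪ {(∃r.¬D ⊓ ¬E)}
   clash {D, ¬D} at an ∃-successor — a ∈ (∀r.D ⊔ E)
2. Hence a : (∀r.D ⊔ E): entailed.

Yes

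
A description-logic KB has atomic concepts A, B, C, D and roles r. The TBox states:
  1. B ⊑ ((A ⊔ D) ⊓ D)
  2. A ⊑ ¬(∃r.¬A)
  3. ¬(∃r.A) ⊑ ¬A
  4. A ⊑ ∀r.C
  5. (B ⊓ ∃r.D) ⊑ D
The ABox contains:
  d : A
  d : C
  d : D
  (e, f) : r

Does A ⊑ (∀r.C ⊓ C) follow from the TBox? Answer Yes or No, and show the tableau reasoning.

No

1. A ⊑ (∀r.C ⊓ C)  ⇔  (A ⊓ (∃r.¬C ⊔ ¬C)) unsat w.r.t. T
   apply at x₀: A⊑¬(∃r.¬A); A⊑∀r.C
   open: L(x₀) ⊇ {A, ¬B, ¬C, ∀r.A, ∀r.C, …} (+ ∃-successors)
2. Hence A ⊑ (∀r.C ⊓ C): not entailed.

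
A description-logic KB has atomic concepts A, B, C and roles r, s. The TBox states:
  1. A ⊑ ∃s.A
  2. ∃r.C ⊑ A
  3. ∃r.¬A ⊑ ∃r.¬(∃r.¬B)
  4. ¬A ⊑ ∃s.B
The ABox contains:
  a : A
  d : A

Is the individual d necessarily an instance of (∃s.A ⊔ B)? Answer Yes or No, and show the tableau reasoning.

1. d : (∃s.A ⊔ B)?  L(d) = {A} ∪ {(∀s.¬A ⊓ ¬B)}
   clash {A, ¬A} at an ∃-successor — d ∈ (∃s.A ⊔ B)
2. Hence d : (∃s.A ⊔ B): entailed.

Yes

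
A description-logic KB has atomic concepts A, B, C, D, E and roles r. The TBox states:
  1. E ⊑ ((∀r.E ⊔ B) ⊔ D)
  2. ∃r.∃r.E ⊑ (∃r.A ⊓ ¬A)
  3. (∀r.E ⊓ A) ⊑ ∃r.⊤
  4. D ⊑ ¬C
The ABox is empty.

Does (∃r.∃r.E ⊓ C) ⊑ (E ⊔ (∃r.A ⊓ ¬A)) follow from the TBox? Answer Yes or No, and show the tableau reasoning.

Yes

1. (∃r.∃r.E ⊓ C) ⊑ (E ⊔ (∃r.A ⊓ ¬A))  ⇔  ((∃r.∃r.E ⊓ C) ⊓ (¬E ⊓ (∀r.¬A ⊔ A))) unsat w.r.t. T
   all branches close; clash {C, ¬C} at x₀
2. Hence (∃r.∃r.E ⊓ C) ⊑ (E ⊔ (∃r.A ⊓ ¬A)): entailed.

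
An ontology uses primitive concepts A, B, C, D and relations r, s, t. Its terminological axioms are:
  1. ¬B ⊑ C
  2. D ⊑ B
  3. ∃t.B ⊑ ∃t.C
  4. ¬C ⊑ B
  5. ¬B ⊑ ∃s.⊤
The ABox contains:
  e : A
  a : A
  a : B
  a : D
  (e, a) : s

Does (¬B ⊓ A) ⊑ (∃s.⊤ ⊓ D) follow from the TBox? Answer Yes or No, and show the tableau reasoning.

No

1. (¬B ⊓ A) ⊑ (∃s.⊤ ⊓ D)  ⇔  ((¬B ⊓ A) ⊓ (∀s.⊥ ⊔ ¬D)) unsat w.r.t. T
   apply at x₀: ¬B⊑C; ¬B⊑∃s.⊤
   open: L(x₀) ⊇ {A, C, ¬B, ¬D, ∀t.¬B, …} (+ ∃-successors)
2. Hence (¬B ⊓ A) ⊑ (∃s.⊤ ⊓ D): not entailed.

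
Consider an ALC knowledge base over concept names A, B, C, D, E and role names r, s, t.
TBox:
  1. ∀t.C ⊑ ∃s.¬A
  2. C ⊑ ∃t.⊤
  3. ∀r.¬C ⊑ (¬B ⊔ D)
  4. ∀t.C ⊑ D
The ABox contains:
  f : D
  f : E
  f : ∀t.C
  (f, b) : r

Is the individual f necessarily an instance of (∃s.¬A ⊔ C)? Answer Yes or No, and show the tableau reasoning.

1. f : (∃s.¬A ⊔ C)?  L(f) = {D, E, ∀t.C} ∪ {(∀s.A ⊓ ¬C)}
   clash {A, ¬A} at an ∃-successor — f ∈ (∃s.¬A ⊔ C)
2. Hence f : (∃s.¬A ⊔ C): entailed.

Yes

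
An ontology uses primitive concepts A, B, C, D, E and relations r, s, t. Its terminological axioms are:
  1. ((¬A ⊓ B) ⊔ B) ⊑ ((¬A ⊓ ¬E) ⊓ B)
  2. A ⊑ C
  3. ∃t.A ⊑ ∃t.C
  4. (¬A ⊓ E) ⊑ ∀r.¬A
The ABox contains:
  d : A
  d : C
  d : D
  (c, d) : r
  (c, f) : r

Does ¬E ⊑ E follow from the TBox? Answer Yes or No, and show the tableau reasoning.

No

1. ¬E ⊑ E  ⇔  (¬E ⊓ ¬E) unsat w.r.t. T
   open: L(x₀) ⊇ {¬A, ¬B, ¬E, ∀t.¬A}
2. Hence ¬E ⊑ E: not entailed.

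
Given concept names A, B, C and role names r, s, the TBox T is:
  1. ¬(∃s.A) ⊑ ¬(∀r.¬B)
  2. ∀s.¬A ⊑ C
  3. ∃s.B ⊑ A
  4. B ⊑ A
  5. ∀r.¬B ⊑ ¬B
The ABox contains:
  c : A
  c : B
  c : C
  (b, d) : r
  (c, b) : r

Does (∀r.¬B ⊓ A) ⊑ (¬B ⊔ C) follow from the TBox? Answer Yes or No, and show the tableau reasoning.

1. (∀r.¬B ⊓ A) ⊑ (¬B ⊔ C)  ⇔  ((∀r.¬B ⊓ A) ⊓ (B ⊓ ¬C)) unsat w.r.t. T
   all branches close; clash {B, ¬B} at x₀
2. Hence (∀r.¬B ⊓ A) ⊑ (¬B ⊔ C): entailed.

Yes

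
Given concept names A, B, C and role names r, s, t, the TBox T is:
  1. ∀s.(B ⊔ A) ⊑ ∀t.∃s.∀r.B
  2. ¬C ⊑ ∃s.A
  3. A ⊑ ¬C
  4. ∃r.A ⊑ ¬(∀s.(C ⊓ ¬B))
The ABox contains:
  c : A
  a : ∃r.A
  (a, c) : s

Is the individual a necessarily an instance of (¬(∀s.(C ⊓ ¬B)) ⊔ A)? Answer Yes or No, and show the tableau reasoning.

1. a : (¬(∀s.(C ⊓ ¬B)) ⊔ A)?  L(a) = {∃r.A} ∪ {(∀s.(C ⊓ ¬B) ⊓ ¬A)}
   clash {C, ¬C} at c — a ∈ (¬(∀s.(C ⊓ ¬B)) ⊔ A)
2. Hence a : (¬(∀s.(C ⊓ ¬B)) ⊔ A): entailed.

Yes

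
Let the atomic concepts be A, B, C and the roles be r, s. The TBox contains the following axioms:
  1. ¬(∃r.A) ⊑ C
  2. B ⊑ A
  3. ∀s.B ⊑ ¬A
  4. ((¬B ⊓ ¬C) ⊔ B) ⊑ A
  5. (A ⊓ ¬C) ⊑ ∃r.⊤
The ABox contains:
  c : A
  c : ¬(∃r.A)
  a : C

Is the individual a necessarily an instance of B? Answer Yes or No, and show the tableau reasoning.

No

1. a : B?  L(a) = {C} ∪ {¬B}
   open: L(a) ⊇ {C, ¬B, ∃s.¬B} (+ ∃-successors) — a ∉ B possible
2. Hence a : B: not entailed.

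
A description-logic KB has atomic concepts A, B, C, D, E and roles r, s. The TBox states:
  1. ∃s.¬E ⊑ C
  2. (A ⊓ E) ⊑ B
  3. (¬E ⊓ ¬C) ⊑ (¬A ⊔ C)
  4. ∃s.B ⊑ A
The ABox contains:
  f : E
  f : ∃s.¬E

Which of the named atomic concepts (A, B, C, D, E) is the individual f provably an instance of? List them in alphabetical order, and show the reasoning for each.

{C, E}

1. f : A?  L(f) = {E, ∃s.¬E} ∪ {¬A}
   apply at f: ∃s.¬E⊑C
   open: L(f) ⊇ {C, E, ¬A, ∀s.¬B, ∃s.¬E} (+ ∃-successors) — f ∉ A possible
2. f : B?  L(f) = {E, ∃s.¬E} ∪ {¬B}
   apply at f: ∃s.¬E⊑C
   open: L(f) ⊇ {C, E, ¬A, ¬B, ∀s.¬B, …} (+ ∃-successors) — f ∉ B possible
3. f : C?  L(f) = {E, ∃s.¬E} ∪ {¬C}
   clash {C, ¬C} at f — f ∈ C
4. f : D?  L(f) = {E, ∃s.¬E} ∪ {¬D}
   apply at f: ∃s.¬E⊑C
   open: L(f) ⊇ {C, E, ¬A, ¬D, ∀s.¬B, …} (+ ∃-successors) — f ∉ D possible
5. f : E?  L(f) = {E, ∃s.¬E} ∪ {¬E}
   clash {E, ¬E} at f — f ∈ E
6. Entailed for f: {C, E}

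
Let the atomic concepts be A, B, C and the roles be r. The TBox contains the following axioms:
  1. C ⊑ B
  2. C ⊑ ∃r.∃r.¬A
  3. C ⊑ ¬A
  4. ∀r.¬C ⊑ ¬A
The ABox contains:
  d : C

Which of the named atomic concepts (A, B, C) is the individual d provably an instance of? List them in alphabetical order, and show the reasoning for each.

{B, C}

1. d : A?  L(d) = {C} ∪ {¬A}
   apply at d: C⊑B; C⊑∃r.∃r.¬A
   open: L(d) ⊇ {B, C, ¬A, ∃r.∃r.¬A} (+ ∃-successors) — d ∉ A possible
2. d : B?  L(d) = {C} ∪ {¬B}
   clash {B, ¬B} at d — d ∈ B
3. d : C?  L(d) = {C} ∪ {¬C}
   clash {C, ¬C} at d — d ∈ C
4. Entailed for d: {B, C}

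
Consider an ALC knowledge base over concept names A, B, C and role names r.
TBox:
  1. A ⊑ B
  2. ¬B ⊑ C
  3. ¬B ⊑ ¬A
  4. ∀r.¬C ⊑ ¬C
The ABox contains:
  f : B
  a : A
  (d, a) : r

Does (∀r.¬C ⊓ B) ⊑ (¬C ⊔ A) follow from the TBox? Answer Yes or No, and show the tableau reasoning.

Yes

1. (∀r.¬C ⊓ B) ⊑ (¬C ⊔ A)  ⇔  ((∀r.¬C ⊓ B) ⊓ (C ⊓ ¬A)) unsat w.r.t. T
   all branches close; clash {C, ¬C} at x₀
2. Hence (∀r.¬C ⊓ B) ⊑ (¬C ⊔ A): entailed.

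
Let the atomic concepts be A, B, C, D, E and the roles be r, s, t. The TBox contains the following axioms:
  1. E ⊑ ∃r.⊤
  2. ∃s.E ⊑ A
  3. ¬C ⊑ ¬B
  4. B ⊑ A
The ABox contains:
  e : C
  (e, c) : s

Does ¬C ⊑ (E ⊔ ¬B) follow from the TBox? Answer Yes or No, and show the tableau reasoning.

Yes

1. ¬C ⊑ (E ⊔ ¬B)  ⇔  (¬C ⊓ (¬E ⊓ B)) unsat w.r.t. T
   all branches close; clash {B, ¬B} at x₀
2. Hence ¬C ⊑ (E ⊔ ¬B): entailed.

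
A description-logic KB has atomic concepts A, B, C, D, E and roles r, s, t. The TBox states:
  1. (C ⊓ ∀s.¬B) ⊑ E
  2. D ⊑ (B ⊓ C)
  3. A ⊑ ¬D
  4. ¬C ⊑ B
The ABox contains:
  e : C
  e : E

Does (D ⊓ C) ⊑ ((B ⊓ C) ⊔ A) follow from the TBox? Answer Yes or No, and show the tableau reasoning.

Yes

1. (D ⊓ C) ⊑ ((B ⊓ C) ⊔ A)  ⇔  ((D ⊓ C) ⊓ ((¬B ⊔ ¬C) ⊓ ¬A)) unsat w.r.t. T
   all branches close; clash {C, ¬C} at x₀
2. Hence (D ⊓ C) ⊑ ((B ⊓ C) ⊔ A): entailed.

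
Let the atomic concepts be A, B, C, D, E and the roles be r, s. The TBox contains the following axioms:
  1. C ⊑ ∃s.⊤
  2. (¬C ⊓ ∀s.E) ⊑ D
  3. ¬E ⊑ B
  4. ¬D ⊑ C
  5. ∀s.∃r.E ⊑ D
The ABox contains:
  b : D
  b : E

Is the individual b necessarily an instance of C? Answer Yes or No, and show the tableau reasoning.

No

1. b : C?  L(b) = {D, E} ∪ {¬C}
   open: L(b) ⊇ {D, E, ¬C} — b ∉ C possible
2. Hence b : C: not entailed.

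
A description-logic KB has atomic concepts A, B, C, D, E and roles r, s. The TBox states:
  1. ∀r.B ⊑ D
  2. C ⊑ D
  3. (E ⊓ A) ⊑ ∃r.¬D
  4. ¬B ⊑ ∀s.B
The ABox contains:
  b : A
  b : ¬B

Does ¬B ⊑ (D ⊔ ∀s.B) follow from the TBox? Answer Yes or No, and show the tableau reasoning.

1. ¬B ⊑ (D ⊔ ∀s.B)  ⇔  (¬B ⊓ (¬D ⊓ ∃s.¬B)) unsat w.r.t. T
   all branches close; clash {D, ¬D} at x₀
2. Hence ¬B ⊑ (D ⊔ ∀s.B): entailed.

Yes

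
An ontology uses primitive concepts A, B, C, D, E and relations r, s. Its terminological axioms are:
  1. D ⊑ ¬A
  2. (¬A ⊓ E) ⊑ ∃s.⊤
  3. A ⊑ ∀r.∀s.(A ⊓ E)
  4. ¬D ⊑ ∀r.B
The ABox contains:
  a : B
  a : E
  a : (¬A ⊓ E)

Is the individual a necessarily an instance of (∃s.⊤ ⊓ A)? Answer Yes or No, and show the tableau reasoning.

1. a : (∃s.⊤ ⊓ A)?  L(a) = {B, E, (¬A ⊓ E)} ∪ {(∀s.⊥ ⊔ ¬A)}
   apply at a: (¬A ⊓ E)⊑∃s.⊤
   open: L(a) ⊇ {B, D, E, ¬A, ∃s.⊤} (+ ∃-successors) — a ∉ (∃s.⊤ ⊓ A) possible
2. Hence a : (∃s.⊤ ⊓ A): not entailed.

No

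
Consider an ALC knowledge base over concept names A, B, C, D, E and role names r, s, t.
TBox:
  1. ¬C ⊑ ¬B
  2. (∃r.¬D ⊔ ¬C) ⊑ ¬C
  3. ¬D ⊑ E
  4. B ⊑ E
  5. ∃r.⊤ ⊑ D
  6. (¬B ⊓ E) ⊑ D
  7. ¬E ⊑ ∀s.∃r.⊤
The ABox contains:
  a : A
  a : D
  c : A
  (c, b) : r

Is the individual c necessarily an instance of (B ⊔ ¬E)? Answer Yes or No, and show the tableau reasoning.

1. c : (B ⊔ ¬E)?  L(c) = {A} ∪ {(¬B ⊓ E)}
   apply at c: (¬B ⊓ E)⊑D
   open: L(c) ⊇ {A, C, D, E, ¬B, …} — c ∉ (B ⊔ ¬E) possible
2. Hence c : (B ⊔ ¬E): not entailed.

No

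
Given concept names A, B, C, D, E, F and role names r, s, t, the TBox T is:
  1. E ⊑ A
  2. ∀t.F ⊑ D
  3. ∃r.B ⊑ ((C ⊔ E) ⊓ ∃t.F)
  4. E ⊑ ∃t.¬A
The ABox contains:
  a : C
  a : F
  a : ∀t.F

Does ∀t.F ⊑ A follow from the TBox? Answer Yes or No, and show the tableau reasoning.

1. ∀t.F ⊑ A  ⇔  (∀t.F ⊓ ¬A) unsat w.r.t. T
   apply at x₀: ∀t.F⊑D
   open: L(x₀) ⊇ {D, ¬A, ¬E, ∀r.¬B, ∀t.F}
2. Hence ∀t.F ⊑ A: not entailed.

No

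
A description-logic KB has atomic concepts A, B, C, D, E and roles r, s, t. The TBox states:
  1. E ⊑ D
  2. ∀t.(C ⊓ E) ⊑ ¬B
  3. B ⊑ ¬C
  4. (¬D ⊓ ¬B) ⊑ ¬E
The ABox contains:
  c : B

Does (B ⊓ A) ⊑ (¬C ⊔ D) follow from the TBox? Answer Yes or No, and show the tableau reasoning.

Yes

1. (B ⊓ A) ⊑ (¬C ⊔ D)  ⇔  ((B ⊓ A) ⊓ (C ⊓ ¬D)) unsat w.r.t. T
   all branches close; clash {C, ¬C} at x₀
2. Hence (B ⊓ A) ⊑ (¬C ⊔ D): entailed.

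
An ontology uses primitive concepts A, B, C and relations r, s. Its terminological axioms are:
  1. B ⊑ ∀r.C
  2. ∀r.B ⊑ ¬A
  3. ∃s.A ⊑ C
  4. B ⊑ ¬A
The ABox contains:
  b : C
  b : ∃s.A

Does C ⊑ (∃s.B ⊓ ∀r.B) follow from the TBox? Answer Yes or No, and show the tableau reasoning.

No

1. C ⊑ (∃s.B ⊓ ∀r.B)  ⇔  (C ⊓ (∀s.¬B ⊔ ∃r.¬B)) unsat w.r.t. T
   open: L(x₀) ⊇ {C, ¬B, ∀s.¬B, ∃r.¬B} (+ ∃-successors)
2. Hence C ⊑ (∃s.B ⊓ ∀r.B): not entailed.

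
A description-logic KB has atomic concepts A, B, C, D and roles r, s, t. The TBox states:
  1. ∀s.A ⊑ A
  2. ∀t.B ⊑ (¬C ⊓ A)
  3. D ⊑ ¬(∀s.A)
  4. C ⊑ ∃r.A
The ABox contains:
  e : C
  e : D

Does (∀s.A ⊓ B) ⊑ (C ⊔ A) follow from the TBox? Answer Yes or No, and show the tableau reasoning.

1. (∀s.A ⊓ B) ⊑ (C ⊔ A)  ⇔  ((∀s.A ⊓ B) ⊓ (¬C ⊓ ¬A)) unsat w.r.t. T
   all branches close; clash {A, ¬A} at x₀
2. Hence (∀s.A ⊓ B) ⊑ (C ⊔ A): entailed.

Yes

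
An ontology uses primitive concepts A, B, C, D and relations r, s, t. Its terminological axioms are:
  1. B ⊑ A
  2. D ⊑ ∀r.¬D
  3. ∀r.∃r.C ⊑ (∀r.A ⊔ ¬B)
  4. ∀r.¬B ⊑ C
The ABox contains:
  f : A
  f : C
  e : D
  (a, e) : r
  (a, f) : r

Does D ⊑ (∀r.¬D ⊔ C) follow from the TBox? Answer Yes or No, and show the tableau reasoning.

1. D ⊑ (∀r.¬D ⊔ C)  ⇔  (D ⊓ (∃r.D ⊓ ¬C)) unsat w.r.t. T
   all branches close; clash {C, ¬C} at x₀
2. Hence D ⊑ (∀r.¬D ⊔ C): entailed.

Yes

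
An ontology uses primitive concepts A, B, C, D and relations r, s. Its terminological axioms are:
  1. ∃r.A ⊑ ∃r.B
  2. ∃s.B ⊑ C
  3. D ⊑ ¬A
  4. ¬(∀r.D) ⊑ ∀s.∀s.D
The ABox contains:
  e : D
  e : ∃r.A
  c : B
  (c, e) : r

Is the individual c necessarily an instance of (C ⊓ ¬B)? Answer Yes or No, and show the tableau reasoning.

1. c : (C ⊓ ¬B)?  L(c) = {B} ∪ {(¬C ⊔ B)}
   open: L(c) ⊇ {B, ¬D, ∀r.D, ∀r.¬A, ∀s.¬B} — c ∉ (C ⊓ ¬B) possible
2. Hence c : (C ⊓ ¬B): not entailed.

No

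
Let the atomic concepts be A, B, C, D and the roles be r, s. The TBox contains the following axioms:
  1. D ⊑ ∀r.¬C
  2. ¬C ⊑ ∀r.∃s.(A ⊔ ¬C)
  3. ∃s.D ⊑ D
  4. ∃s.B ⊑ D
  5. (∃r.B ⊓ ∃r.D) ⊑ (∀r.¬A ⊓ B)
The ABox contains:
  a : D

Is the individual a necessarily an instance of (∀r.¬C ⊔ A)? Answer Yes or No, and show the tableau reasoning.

Yes

1. a : (∀r.¬C ⊔ A)?  L(a) = {D} ∪ {(∃r.C ⊓ ¬A)}
   clash {C, ¬C} at an ∃-successor — a ∈ (∀r.¬C ⊔ A)
2. Hence a : (∀r.¬C ⊔ A): entailed.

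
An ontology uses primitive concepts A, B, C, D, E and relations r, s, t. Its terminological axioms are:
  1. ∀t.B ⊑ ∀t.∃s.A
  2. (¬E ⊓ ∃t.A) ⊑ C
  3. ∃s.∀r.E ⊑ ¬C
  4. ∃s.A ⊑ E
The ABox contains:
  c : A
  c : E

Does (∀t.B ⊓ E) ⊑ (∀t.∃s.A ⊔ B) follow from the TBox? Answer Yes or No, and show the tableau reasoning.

Yes

1. (∀t.B ⊓ E) ⊑ (∀t.∃s.A ⊔ B)  ⇔  ((∀t.B ⊓ E) ⊓ (∃t.∀s.¬A ⊓ ¬B)) unsat w.r.t. T
   all branches close; clash {C, ¬C} at x₀
2. Hence (∀t.B ⊓ E) ⊑ (∀t.∃s.A ⊔ B): entailed.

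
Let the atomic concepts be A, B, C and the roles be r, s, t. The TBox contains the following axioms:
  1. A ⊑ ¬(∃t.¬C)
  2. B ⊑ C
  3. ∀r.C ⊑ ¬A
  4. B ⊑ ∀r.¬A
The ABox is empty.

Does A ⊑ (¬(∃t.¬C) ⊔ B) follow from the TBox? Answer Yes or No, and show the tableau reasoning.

1. A ⊑ (¬(∃t.¬C) ⊔ B)  ⇔  (A ⊓ (∃t.¬C ⊓ ¬B)) unsat w.r.t. T
   all branches close; clash {A, ¬A} at x₀
2. Hence A ⊑ (¬(∃t.¬C) ⊔ B): entailed.

Yes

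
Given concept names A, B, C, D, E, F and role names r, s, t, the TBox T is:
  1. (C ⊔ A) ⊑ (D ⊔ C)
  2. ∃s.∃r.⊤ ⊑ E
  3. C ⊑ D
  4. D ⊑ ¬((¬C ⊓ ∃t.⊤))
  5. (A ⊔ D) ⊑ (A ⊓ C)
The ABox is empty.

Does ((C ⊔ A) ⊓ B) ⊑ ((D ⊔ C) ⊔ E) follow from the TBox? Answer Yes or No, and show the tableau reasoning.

Yes

1. ((C ⊔ A) ⊓ B) ⊑ ((D ⊔ C) ⊔ E)  ⇔  (((C ⊔ A) ⊓ B) ⊓ ((¬D ⊓ ¬C) ⊓ ¬E)) unsat w.r.t. T
   all branches close; clash {C, ¬C} at x₀
2. Hence ((C ⊔ A) ⊓ B) ⊑ ((D ⊔ C) ⊔ E): entailed.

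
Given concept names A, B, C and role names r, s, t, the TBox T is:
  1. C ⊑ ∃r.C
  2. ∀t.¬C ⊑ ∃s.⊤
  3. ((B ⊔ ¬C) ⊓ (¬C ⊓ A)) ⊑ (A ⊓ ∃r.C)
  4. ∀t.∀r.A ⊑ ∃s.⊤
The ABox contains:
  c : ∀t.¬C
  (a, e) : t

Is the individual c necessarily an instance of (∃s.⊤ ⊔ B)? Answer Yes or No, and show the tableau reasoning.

Yes

1. c : (∃s.⊤ ⊔ B)?  L(c) = {∀t.¬C} ∪ {(∀s.⊥ ⊓ ¬B)}
   clash ⊥ at an ∃-successor — c ∈ (∃s.⊤ ⊔ B)
2. Hence c : (∃s.⊤ ⊔ B): entailed.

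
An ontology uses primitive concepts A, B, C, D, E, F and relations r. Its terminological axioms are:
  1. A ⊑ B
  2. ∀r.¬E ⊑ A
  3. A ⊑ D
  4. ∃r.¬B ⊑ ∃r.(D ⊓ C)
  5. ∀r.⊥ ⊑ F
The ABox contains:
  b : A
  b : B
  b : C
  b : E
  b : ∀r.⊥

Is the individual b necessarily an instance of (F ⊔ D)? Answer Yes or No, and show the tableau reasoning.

Yes

1. b : (F ⊔ D)?  L(b) = {A, B, C, E, ∀r.⊥} ∪ {(¬F ⊓ ¬D)}
   clash {D, ¬D} at b — b ∈ (F ⊔ D)
2. Hence b : (F ⊔ D): entailed.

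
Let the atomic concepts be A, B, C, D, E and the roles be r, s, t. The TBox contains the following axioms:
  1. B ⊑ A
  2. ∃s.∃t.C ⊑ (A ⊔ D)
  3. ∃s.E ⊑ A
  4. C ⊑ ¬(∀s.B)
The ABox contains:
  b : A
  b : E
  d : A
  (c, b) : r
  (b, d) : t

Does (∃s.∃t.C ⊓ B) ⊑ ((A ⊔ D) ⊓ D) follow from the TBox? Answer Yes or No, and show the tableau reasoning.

No

1. (∃s.∃t.C ⊓ B) ⊑ ((A ⊔ D) ⊓ D)  ⇔  ((∃s.∃t.C ⊓ B) ⊓ ((¬A ⊓ ¬D) ⊔ ¬D)) unsat w.r.t. T
   apply at x₀: B⊑A; ∃s.∃t.C⊑(A ⊔ D)
   open: L(x₀) ⊇ {A, B, ¬C, ¬D, ∃s.∃t.C} (+ ∃-successors)
2. Hence (∃s.∃t.C ⊓ B) ⊑ ((A ⊔ D) ⊓ D): not entailed.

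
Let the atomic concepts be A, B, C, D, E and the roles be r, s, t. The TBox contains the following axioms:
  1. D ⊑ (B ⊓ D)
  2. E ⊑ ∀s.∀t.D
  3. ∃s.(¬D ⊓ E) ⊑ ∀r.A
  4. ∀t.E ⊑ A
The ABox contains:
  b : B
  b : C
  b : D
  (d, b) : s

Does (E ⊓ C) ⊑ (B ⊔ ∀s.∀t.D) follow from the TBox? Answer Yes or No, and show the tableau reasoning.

Yes

1. (E ⊓ C) ⊑ (B ⊔ ∀s.∀t.D)  ⇔  ((E ⊓ C) ⊓ (¬B ⊓ ∃s.∃t.¬D)) unsat w.r.t. T
   all branches close; clash {B, ¬B} at x₀
2. Hence (E ⊓ C) ⊑ (B ⊔ ∀s.∀t.D): entailed.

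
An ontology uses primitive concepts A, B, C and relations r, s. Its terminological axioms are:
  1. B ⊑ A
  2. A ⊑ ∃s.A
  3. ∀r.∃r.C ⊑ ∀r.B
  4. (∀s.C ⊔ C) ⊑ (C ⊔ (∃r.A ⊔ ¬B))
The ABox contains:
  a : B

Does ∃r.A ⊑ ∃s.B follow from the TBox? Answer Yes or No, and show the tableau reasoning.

No

1. ∃r.A ⊑ ∃s.B  ⇔  (∃r.A ⊓ ∀s.¬B) unsat w.r.t. T
   open: L(x₀) ⊇ {¬A, ¬B, ¬C, ∀s.¬B, ∃r.A, …} (+ ∃-successors)
2. Hence ∃r.A ⊑ ∃s.B: not entailed.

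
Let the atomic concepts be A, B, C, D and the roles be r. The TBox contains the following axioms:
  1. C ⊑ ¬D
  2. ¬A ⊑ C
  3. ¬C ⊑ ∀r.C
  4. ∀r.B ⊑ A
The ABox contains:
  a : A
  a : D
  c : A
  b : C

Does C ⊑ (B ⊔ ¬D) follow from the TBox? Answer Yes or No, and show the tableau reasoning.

1. C ⊑ (B ⊔ ¬D)  ⇔  (C ⊓ (¬B ⊓ D)) unsat w.r.t. T
   all branches close; clash {D, ¬D} at x₀
2. Hence C ⊑ (B ⊔ ¬D): entailed.

Yes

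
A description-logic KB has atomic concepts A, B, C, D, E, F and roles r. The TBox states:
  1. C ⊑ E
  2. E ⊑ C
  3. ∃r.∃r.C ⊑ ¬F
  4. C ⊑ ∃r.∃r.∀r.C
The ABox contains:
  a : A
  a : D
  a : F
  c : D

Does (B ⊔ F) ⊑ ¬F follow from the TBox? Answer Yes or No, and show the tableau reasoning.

No

1. (B ⊔ F) ⊑ ¬F  ⇔  ((B ⊔ F) ⊓ F) unsat w.r.t. T
   open: L(x₀) ⊇ {F, ¬C, ¬E, ∀r.∀r.¬C}
2. Hence (B ⊔ F) ⊑ ¬F: not entailed.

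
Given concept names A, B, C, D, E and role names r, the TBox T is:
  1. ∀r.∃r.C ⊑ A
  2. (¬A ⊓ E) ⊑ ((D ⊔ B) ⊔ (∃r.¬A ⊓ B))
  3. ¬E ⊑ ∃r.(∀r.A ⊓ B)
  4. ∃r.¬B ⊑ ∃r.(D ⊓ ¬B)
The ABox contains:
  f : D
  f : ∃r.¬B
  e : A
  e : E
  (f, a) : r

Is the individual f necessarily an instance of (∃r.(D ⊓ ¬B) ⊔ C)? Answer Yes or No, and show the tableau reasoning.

1. f : (∃r.(D ⊓ ¬B) ⊔ C)?  L(f) = {D, ∃r.¬B} ∪ {(∀r.(¬D ⊔ B) ⊓ ¬C)}
   clash {B, ¬B} at an ∃-successor — f ∈ (∃r.(D ⊓ ¬B) ⊔ C)
2. Hence f : (∃r.(D ⊓ ¬B) ⊔ C): entailed.

Yes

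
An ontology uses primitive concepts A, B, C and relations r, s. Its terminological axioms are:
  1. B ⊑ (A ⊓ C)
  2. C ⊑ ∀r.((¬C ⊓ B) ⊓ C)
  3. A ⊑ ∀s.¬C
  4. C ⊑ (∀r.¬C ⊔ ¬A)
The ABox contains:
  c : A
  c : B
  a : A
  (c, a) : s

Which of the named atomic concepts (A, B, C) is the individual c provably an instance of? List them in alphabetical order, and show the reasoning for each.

{A, B, C}

1. c : A?  L(c) = {A, B} ∪ {¬A}
   clash {A, ¬A} at c — c ∈ A
2. c : B?  L(c) = {A, B} ∪ {¬B}
   clash {B, ¬B} at c — c ∈ B
3. c : C?  L(c) = {A, B} ∪ {¬C}
   clash {C, ¬C} at c — c ∈ C
4. Entailed for c: {A, B, C}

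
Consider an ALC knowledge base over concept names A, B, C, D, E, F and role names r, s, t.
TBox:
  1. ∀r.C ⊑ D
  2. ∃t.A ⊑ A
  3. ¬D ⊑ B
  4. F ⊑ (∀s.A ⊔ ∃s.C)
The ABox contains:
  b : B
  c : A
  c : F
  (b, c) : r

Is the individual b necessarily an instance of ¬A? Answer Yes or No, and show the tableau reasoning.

No

1. b : ¬A?  L(b) = {B} ∪ {A}
   open: L(b) ⊇ {A, B, ¬F, ∃r.¬C} (+ ∃-successors) — b ∉ ¬A possible
2. Hence b : ¬A: not entailed.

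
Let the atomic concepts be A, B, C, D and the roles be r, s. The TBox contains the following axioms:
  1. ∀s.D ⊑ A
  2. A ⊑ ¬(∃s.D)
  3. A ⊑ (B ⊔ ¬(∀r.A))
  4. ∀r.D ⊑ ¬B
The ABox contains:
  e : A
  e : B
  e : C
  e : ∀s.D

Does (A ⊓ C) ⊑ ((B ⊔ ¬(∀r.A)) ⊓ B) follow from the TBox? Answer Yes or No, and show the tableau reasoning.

1. (A ⊓ C) ⊑ ((B ⊔ ¬(∀r.A)) ⊓ B)  ⇔  ((A ⊓ C) ⊓ ((¬B ⊓ ∀r.A) ⊔ ¬B)) unsat w.r.t. T
   apply at x₀: A⊑¬(∃s.D); A⊑(B ⊔ ¬(∀r.A))
   open: L(x₀) ⊇ {A, C, ¬B, ∀s.¬D, ∃r.¬A} (+ ∃-successors)
2. Hence (A ⊓ C) ⊑ ((B ⊔ ¬(∀r.A)) ⊓ B): not entailed.

No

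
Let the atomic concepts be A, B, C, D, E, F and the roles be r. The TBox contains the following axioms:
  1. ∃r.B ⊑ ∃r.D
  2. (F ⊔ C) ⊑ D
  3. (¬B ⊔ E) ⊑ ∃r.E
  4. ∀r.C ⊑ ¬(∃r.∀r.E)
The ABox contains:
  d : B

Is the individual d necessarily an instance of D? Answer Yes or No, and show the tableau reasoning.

No

1. d : D?  L(d) = {B} ∪ {¬D}
   open: L(d) ⊇ {B, ¬C, ¬D, ¬E, ¬F, …} (+ ∃-successors) — d ∉ D possible
2. Hence d : D: not entailed.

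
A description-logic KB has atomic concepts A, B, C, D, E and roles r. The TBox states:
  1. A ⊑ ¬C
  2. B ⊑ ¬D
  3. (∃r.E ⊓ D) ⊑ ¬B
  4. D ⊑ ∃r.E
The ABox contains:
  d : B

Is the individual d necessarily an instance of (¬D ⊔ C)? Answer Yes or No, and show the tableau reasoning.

Yes

1. d : (¬D ⊔ C)?  L(d) = {B} ∪ {(D ⊓ ¬C)}
   clash {D, ¬D} at d — d ∈ (¬D ⊔ C)
2. Hence d : (¬D ⊔ C): entailed.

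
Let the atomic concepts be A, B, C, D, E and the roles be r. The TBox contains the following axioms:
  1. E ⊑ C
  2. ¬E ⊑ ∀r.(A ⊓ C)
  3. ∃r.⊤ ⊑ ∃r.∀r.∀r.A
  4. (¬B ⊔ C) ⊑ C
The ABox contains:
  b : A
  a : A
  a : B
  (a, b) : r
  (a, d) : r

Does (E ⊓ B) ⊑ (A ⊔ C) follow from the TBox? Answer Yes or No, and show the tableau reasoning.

Yes

1. (E ⊓ B) ⊑ (A ⊔ C)  ⇔  ((E ⊓ B) ⊓ (¬A ⊓ ¬C)) unsat w.r.t. T
   all branches close; clash {C, ¬C} at x₀
2. Hence (E ⊓ B) ⊑ (A ⊔ C): entailed.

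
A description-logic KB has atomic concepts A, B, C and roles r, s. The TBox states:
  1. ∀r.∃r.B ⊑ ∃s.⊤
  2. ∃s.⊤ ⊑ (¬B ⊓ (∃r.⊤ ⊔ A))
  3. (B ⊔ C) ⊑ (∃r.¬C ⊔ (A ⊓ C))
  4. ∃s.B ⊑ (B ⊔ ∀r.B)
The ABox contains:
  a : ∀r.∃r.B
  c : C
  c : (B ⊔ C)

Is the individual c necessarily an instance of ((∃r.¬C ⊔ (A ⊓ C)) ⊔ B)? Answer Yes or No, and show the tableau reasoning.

1. c : ((∃r.¬C ⊔ (A ⊓ C)) ⊔ B)?  L(c) = {C, (B ⊔ C)} ∪ {((∀r.C ⊓ (¬A ⊔ ¬C)) ⊓ ¬B)}
   clash {C, ¬C} at c — c ∈ ((∃r.¬C ⊔ (A ⊓ C)) ⊔ B)
2. Hence c : ((∃r.¬C ⊔ (A ⊓ C)) ⊔ B): entailed.

Yes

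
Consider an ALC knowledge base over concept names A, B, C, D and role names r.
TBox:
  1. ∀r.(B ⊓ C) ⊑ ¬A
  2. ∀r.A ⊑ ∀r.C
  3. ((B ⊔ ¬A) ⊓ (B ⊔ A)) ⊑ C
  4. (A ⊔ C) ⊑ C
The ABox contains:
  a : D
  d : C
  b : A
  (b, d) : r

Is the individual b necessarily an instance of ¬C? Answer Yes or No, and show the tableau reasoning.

1. b : ¬C?  L(b) = {A} ∪ {C}
   open: L(b) ⊇ {A, C, ∃r.(¬B ⊔ ¬C), ∃r.¬A} (+ ∃-successors) — b ∉ ¬C possible
2. Hence b : ¬C: not entailed.

No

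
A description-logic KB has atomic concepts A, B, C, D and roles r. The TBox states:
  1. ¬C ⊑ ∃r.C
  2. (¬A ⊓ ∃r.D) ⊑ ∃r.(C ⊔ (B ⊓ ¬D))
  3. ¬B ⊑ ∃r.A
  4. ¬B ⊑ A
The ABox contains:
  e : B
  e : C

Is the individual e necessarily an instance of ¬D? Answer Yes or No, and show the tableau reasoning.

1. e : ¬D?  L(e) = {B, C} ∪ {D}
   open: L(e) ⊇ {A, B, C, D} — e ∉ ¬D possible
2. Hence e : ¬D: not entailed.

No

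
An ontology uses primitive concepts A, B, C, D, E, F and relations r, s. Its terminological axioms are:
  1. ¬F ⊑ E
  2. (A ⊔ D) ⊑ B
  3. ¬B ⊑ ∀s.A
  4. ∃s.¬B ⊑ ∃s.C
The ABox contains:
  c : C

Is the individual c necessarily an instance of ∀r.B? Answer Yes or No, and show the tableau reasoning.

1. c : ∀r.B?  L(c) = {C} ∪ {∃r.¬B}
   open: L(c) ⊇ {B, C, F, ∀s.B, ∃r.¬B} (+ ∃-successors) — c ∉ ∀r.B possible
2. Hence c : ∀r.B: not entailed.

No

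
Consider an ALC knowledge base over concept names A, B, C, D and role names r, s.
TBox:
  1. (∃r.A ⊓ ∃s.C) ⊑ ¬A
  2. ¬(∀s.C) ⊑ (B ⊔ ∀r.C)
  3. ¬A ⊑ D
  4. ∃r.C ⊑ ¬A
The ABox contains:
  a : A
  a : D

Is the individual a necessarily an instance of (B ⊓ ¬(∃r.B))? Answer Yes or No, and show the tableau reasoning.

1. a : (B ⊓ ¬(∃r.B))?  L(a) = {A, D} ∪ {(¬B ⊔ ∃r.B)}
   open: L(a) ⊇ {A, D, ¬B, ∀r.¬A, ∀r.¬C, …} — a ∉ (B ⊓ ¬(∃r.B)) possible
2. Hence a : (B ⊓ ¬(∃r.B)): not entailed.

No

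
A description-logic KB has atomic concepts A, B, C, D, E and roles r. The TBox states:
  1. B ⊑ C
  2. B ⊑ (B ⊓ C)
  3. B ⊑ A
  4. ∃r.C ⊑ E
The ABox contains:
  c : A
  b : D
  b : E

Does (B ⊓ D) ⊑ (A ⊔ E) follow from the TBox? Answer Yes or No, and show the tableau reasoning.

1. (B ⊓ D) ⊑ (A ⊔ E)  ⇔  ((B ⊓ D) ⊓ (¬A ⊓ ¬E)) unsat w.r.t. T
   all branches close; clash {A, ¬A} at x₀
2. Hence (B ⊓ D) ⊑ (A ⊔ E): entailed.

Yes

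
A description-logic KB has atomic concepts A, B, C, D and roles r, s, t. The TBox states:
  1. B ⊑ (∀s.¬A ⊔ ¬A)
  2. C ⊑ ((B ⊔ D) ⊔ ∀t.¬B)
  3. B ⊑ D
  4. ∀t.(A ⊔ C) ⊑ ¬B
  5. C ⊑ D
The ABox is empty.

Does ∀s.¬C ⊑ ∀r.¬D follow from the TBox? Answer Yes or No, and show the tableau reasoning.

1. ∀s.¬C ⊑ ∀r.¬D  ⇔  (∀s.¬C ⊓ ∃r.D) unsat w.r.t. T
   open: L(x₀) ⊇ {¬B, ¬C, ∀s.¬C, ∃r.D} (+ ∃-successors)
2. Hence ∀s.¬C ⊑ ∀r.¬D: not entailed.

No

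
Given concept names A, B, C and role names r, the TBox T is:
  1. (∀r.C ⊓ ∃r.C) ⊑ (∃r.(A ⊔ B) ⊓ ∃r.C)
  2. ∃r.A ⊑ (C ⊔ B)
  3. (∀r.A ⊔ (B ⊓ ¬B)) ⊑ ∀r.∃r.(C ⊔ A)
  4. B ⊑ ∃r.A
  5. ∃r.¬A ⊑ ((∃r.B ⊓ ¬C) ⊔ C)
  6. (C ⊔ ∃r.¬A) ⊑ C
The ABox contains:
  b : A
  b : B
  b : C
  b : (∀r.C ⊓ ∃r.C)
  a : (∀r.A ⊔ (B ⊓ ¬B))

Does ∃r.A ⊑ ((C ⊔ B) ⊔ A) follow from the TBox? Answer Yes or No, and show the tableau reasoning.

1. ∃r.A ⊑ ((C ⊔ B) ⊔ A)  ⇔  (∃r.A ⊓ ((¬C ⊓ ¬B) ⊓ ¬A)) unsat w.r.t. T
   all branches close; clash {C, ¬C} at x₀
2. Hence ∃r.A ⊑ ((C ⊔ B) ⊔ A): entailed.

Yes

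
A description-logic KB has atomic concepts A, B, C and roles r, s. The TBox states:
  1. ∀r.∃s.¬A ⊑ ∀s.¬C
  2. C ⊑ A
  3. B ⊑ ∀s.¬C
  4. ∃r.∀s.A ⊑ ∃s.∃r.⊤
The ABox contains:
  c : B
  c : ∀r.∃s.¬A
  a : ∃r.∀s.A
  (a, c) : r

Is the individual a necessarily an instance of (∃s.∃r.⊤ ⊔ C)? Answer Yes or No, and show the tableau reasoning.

Yes

1. a : (∃s.∃r.⊤ ⊔ C)?  L(a) = {∃r.∀s.A} ∪ {(∀s.∀r.⊥ ⊓ ¬C)}
   clash ⊥ at an ∃-successor — a ∈ (∃s.∃r.⊤ ⊔ C)
2. Hence a : (∃s.∃r.⊤ ⊔ C): entailed.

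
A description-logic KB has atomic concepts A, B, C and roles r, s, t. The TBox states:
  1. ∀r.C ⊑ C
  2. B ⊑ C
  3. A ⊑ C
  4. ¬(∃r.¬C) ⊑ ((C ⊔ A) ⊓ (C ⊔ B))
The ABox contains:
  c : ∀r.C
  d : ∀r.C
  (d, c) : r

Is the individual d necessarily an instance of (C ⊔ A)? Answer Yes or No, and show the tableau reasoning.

1. d : (C ⊔ A)?  L(d) = {∀r.C} ∪ {(¬C ⊓ ¬A)}
   clash {C, ¬C} at d — d ∈ (C ⊔ A)
2. Hence d : (C ⊔ A): entailed.

Yes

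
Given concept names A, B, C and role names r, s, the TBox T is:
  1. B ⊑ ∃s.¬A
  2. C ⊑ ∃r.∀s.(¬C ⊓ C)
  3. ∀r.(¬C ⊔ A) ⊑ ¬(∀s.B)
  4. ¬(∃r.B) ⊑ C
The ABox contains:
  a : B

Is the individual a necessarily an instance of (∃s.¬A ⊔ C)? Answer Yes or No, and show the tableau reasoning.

1. a : (∃s.¬A ⊔ C)?  L(a) = {B} ∪ {(∀s.A ⊓ ¬C)}
   clash {C, ¬C} at a — a ∈ (∃s.¬A ⊔ C)
2. Hence a : (∃s.¬A ⊔ C): entailed.

Yes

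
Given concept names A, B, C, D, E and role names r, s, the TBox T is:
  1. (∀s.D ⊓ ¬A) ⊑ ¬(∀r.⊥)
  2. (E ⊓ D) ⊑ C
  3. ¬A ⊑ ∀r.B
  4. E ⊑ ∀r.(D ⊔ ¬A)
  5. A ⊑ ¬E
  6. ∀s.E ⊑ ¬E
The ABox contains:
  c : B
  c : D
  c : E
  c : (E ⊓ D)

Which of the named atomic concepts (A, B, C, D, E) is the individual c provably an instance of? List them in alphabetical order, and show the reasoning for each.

1. c : A?  L(c) = {B, D, E, (E ⊓ D)} ∪ {¬A}
   apply at c: (E ⊓ D)⊑C; ¬A⊑∀r.B; E⊑∀r.(D ⊔ ¬A)
   open: L(c) ⊇ {B, C, D, E, ¬A, …} (+ ∃-successors) — c ∉ A possible
2. c : B?  L(c) = {B, D, E, (E ⊓ D)} ∪ {¬B}
   clash {B, ¬B} at c — c ∈ B
3. c : C?  L(c) = {B, D, E, (E ⊓ D)} ∪ {¬C}
   clash {E, ¬E} at c — c ∈ C
4. c : D?  L(c) = {B, D, E, (E ⊓ D)} ∪ {¬D}
   clash {D, ¬D} at c — c ∈ D
5. c : E?  L(c) = {B, D, E, (E ⊓ D)} ∪ {¬E}
   clash {E, ¬E} at c — c ∈ E
6. Entailed for c: {B, C, D, E}

{B, C, D, E}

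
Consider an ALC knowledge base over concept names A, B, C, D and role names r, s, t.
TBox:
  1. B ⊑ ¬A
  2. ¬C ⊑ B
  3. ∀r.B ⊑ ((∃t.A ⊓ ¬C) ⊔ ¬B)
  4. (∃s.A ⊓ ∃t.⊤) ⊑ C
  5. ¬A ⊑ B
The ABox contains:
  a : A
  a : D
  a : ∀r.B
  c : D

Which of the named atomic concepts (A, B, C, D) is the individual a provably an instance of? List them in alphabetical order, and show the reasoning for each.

1. a : A?  L(a) = {A, D, ∀r.B} ∪ {¬A}
   clash {A, ¬A} at a — a ∈ A
2. a : B?  L(a) = {A, D, ∀r.B} ∪ {¬B}
   apply at a: ∀r.B⊑((∃t.A ⊓ ¬C) ⊔ ¬B)
   open: L(a) ⊇ {A, C, D, ¬B, ∀r.B} — a ∉ B possible
3. a : C?  L(a) = {A, D, ∀r.B} ∪ {¬C}
   clash {A, ¬A} at a — a ∈ C
4. a : D?  L(a) = {A, D, ∀r.B} ∪ {¬D}
   clash {D, ¬D} at a — a ∈ D
5. Entailed for a: {A, C, D}

{A, C, D}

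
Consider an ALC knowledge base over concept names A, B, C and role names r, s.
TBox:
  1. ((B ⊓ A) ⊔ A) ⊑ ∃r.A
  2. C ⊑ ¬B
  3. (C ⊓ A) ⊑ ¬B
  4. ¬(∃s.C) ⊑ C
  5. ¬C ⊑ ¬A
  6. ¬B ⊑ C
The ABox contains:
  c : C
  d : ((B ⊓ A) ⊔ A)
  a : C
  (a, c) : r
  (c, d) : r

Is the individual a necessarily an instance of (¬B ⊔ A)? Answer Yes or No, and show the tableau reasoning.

1. a : (¬B ⊔ A)?  L(a) = {C} ∪ {(B ⊓ ¬A)}
   clash {B, ¬B} at a — a ∈ (¬B ⊔ A)
2. Hence a : (¬B ⊔ A): entailed.

Yes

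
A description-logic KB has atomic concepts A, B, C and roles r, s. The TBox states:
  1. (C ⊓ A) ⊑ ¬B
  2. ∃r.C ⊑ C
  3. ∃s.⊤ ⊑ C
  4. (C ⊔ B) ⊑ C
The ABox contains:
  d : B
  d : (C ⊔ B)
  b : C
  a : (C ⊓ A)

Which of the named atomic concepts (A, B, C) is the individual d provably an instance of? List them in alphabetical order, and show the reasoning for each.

1. d : A?  L(d) = {B, (C ⊔ B)} ∪ {¬A}
   apply at d: (C ⊔ B)⊑C
   open: L(d) ⊇ {B, C, ¬A, ∀s.⊥} — d ∉ A possible
2. d : B?  L(d) = {B, (C ⊔ B)} ∪ {¬B}
   clash {B, ¬B} at d — d ∈ B
3. d : C?  L(d) = {B, (C ⊔ B)} ∪ {¬C}
   clash {C, ¬C} at d — d ∈ C
4. Entailed for d: {B, C}

{B, C}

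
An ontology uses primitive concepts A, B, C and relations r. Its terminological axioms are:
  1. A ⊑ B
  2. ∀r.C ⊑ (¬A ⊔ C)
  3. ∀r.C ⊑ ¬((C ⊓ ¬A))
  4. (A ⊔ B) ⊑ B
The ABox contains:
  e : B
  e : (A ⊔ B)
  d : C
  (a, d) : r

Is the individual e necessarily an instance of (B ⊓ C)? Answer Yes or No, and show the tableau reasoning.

No

1. e : (B ⊓ C)?  L(e) = {B, (A ⊔ B)} ∪ {(¬B ⊔ ¬C)}
   open: L(e) ⊇ {B, ¬C, ∃r.¬C} (+ ∃-successors) — e ∉ (B ⊓ C) possible
2. Hence e : (B ⊓ C): not entailed.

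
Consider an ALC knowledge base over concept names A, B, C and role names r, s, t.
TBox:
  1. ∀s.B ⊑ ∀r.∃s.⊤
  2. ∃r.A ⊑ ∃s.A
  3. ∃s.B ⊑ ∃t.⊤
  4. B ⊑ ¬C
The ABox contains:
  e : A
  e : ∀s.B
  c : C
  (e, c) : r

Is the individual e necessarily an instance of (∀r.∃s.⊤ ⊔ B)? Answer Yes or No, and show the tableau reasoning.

1. e : (∀r.∃s.⊤ ⊔ B)?  L(e) = {A, ∀s.B} ∪ {(∃r.∀s.⊥ ⊓ ¬B)}
   clash ⊥ at an ∃-successor — e ∈ (∀r.∃s.⊤ ⊔ B)
2. Hence e : (∀r.∃s.⊤ ⊔ B): entailed.

Yes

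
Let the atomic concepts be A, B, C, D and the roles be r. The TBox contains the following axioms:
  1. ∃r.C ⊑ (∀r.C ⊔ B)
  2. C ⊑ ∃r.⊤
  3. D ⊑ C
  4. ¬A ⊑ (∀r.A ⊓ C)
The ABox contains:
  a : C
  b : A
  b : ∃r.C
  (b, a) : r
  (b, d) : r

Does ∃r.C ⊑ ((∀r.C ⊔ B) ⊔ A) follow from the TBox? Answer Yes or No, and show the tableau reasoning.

Yes

1. ∃r.C ⊑ ((∀r.C ⊔ B) ⊔ A)  ⇔  (∃r.C ⊓ ((∃r.¬C ⊓ ¬B) ⊓ ¬A)) unsat w.r.t. T
   all branches close; clash {B, ¬B} at x₀
2. Hence ∃r.C ⊑ ((∀r.C ⊔ B) ⊔ A): entailed.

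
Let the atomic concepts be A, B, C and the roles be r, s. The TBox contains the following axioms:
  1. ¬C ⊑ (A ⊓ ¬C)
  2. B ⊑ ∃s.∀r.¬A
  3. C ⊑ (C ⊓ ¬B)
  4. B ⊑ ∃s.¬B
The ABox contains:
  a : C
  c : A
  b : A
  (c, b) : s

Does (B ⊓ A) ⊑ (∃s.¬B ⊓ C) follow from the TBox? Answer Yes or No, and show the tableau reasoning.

No

1. (B ⊓ A) ⊑ (∃s.¬B ⊓ C)  ⇔  ((B ⊓ A) ⊓ (∀s.B ⊔ ¬C)) unsat w.r.t. T
   apply at x₀: B⊑∃s.∀r.¬A; B⊑∃s.¬B
   open: L(x₀) ⊇ {A, B, ¬C, ∃s.¬B, ∃s.∀r.¬A} (+ ∃-successors)
2. Hence (B ⊓ A) ⊑ (∃s.¬B ⊓ C): not entailed.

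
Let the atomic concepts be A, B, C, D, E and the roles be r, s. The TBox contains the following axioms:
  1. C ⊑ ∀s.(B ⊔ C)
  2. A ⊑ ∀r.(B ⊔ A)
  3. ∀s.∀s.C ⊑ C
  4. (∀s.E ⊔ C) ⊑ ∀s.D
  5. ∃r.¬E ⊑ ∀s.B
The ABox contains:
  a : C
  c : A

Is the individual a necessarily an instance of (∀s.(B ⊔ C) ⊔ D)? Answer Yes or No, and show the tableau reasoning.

1. a : (∀s.(B ⊔ C) ⊔ D)?  L(a) = {C} ∪ {(∃s.(¬B ⊓ ¬C) ⊓ ¬D)}
   clash {B, ¬B} at an ∃-successor — a ∈ (∀s.(B ⊔ C) ⊔ D)
2. Hence a : (∀s.(B ⊔ C) ⊔ D): entailed.

Yes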